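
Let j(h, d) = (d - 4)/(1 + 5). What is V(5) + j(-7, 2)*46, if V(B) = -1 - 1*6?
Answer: -67/3 ≈ -22.333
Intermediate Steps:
V(B) = -7 (V(B) = -1 - 6 = -7)
j(h, d) = -2/3 + d/6 (j(h, d) = (-4 + d)/6 = (-4 + d)*(1/6) = -2/3 + d/6)
V(5) + j(-7, 2)*46 = -7 + (-2/3 + (1/6)*2)*46 = -7 + (-2/3 + 1/3)*46 = -7 - 1/3*46 = -7 - 46/3 = -67/3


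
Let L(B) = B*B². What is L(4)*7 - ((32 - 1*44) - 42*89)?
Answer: 4198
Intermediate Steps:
L(B) = B³
L(4)*7 - ((32 - 1*44) - 42*89) = 4³*7 - ((32 - 1*44) - 42*89) = 64*7 - ((32 - 44) - 3738) = 448 - (-12 - 3738) = 448 - 1*(-3750) = 448 + 3750 = 4198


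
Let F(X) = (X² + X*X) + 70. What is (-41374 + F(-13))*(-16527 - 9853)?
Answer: 1080683080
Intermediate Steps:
F(X) = 70 + 2*X² (F(X) = (X² + X²) + 70 = 2*X² + 70 = 70 + 2*X²)
(-41374 + F(-13))*(-16527 - 9853) = (-41374 + (70 + 2*(-13)²))*(-16527 - 9853) = (-41374 + (70 + 2*169))*(-26380) = (-41374 + (70 + 338))*(-26380) = (-41374 + 408)*(-26380) = -40966*(-26380) = 1080683080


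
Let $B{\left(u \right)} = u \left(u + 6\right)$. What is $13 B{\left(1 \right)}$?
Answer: $91$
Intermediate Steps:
$B{\left(u \right)} = u \left(6 + u\right)$
$13 B{\left(1 \right)} = 13 \cdot 1 \left(6 + 1\right) = 13 \cdot 1 \cdot 7 = 13 \cdot 7 = 91$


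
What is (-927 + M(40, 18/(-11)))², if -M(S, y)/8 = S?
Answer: 1555009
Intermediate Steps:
M(S, y) = -8*S
(-927 + M(40, 18/(-11)))² = (-927 - 8*40)² = (-927 - 320)² = (-1247)² = 1555009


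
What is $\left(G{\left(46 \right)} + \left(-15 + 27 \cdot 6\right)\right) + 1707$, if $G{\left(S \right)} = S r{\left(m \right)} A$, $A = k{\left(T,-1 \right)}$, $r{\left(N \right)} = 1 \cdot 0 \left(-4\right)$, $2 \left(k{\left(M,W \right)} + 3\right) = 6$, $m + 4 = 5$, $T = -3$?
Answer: $1854$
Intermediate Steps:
$m = 1$ ($m = -4 + 5 = 1$)
$k{\left(M,W \right)} = 0$ ($k{\left(M,W \right)} = -3 + \frac{1}{2} \cdot 6 = -3 + 3 = 0$)
$r{\left(N \right)} = 0$ ($r{\left(N \right)} = 0 \left(-4\right) = 0$)
$A = 0$
$G{\left(S \right)} = 0$ ($G{\left(S \right)} = S 0 \cdot 0 = 0 \cdot 0 = 0$)
$\left(G{\left(46 \right)} + \left(-15 + 27 \cdot 6\right)\right) + 1707 = \left(0 + \left(-15 + 27 \cdot 6\right)\right) + 1707 = \left(0 + \left(-15 + 162\right)\right) + 1707 = \left(0 + 147\right) + 1707 = 147 + 1707 = 1854$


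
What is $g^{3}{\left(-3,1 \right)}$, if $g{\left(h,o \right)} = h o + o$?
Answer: $-8$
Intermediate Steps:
$g{\left(h,o \right)} = o + h o$
$g^{3}{\left(-3,1 \right)} = \left(1 \left(1 - 3\right)\right)^{3} = \left(1 \left(-2\right)\right)^{3} = \left(-2\right)^{3} = -8$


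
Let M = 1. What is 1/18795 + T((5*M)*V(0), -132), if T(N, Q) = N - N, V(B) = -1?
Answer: 1/18795 ≈ 5.3206e-5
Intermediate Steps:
T(N, Q) = 0
1/18795 + T((5*M)*V(0), -132) = 1/18795 + 0 = 1/18795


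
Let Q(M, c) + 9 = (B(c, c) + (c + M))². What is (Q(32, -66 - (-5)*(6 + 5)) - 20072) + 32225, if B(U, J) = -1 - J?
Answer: 13105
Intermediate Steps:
Q(M, c) = -9 + (-1 + M)² (Q(M, c) = -9 + ((-1 - c) + (c + M))² = -9 + ((-1 - c) + (M + c))² = -9 + (-1 + M)²)
(Q(32, -66 - (-5)*(6 + 5)) - 20072) + 32225 = ((-9 + (-1 + 32)²) - 20072) + 32225 = ((-9 + 31²) - 20072) + 32225 = ((-9 + 961) - 20072) + 32225 = (952 - 20072) + 32225 = -19120 + 32225 = 13105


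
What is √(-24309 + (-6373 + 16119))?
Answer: I*√14563 ≈ 120.68*I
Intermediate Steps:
√(-24309 + (-6373 + 16119)) = √(-24309 + 9746) = √(-14563) = I*√14563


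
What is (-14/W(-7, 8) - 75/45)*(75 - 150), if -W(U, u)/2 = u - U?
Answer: 90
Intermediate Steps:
W(U, u) = -2*u + 2*U (W(U, u) = -2*(u - U) = -2*u + 2*U)
(-14/W(-7, 8) - 75/45)*(75 - 150) = (-14/(-2*8 + 2*(-7)) - 75/45)*(75 - 150) = (-14/(-16 - 14) - 75*1/45)*(-75) = (-14/(-30) - 5/3)*(-75) = (-14*(-1/30) - 5/3)*(-75) = (7/15 - 5/3)*(-75) = -6/5*(-75) = 90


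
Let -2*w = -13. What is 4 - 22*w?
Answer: -139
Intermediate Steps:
w = 13/2 (w = -1/2*(-13) = 13/2 ≈ 6.5000)
4 - 22*w = 4 - 22*13/2 = 4 - 143 = -139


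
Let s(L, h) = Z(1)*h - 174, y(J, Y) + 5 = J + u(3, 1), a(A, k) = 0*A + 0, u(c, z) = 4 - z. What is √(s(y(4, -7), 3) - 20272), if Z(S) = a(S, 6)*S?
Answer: I*√20446 ≈ 142.99*I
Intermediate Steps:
a(A, k) = 0 (a(A, k) = 0 + 0 = 0)
Z(S) = 0 (Z(S) = 0*S = 0)
y(J, Y) = -2 + J (y(J, Y) = -5 + (J + (4 - 1*1)) = -5 + (J + (4 - 1)) = -5 + (J + 3) = -5 + (3 + J) = -2 + J)
s(L, h) = -174 (s(L, h) = 0*h - 174 = 0 - 174 = -174)
√(s(y(4, -7), 3) - 20272) = √(-174 - 20272) = √(-20446) = I*√20446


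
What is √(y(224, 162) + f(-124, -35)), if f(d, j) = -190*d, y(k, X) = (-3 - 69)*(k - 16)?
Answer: 2*√2146 ≈ 92.650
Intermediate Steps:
y(k, X) = 1152 - 72*k (y(k, X) = -72*(-16 + k) = 1152 - 72*k)
√(y(224, 162) + f(-124, -35)) = √((1152 - 72*224) - 190*(-124)) = √((1152 - 16128) + 23560) = √(-14976 + 23560) = √8584 = 2*√2146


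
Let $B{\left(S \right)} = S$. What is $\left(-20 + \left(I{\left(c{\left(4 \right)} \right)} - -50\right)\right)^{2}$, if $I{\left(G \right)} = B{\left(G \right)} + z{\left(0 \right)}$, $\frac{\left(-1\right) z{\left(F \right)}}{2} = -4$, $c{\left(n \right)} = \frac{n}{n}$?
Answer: $1521$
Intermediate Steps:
$c{\left(n \right)} = 1$
$z{\left(F \right)} = 8$ ($z{\left(F \right)} = \left(-2\right) \left(-4\right) = 8$)
$I{\left(G \right)} = 8 + G$ ($I{\left(G \right)} = G + 8 = 8 + G$)
$\left(-20 + \left(I{\left(c{\left(4 \right)} \right)} - -50\right)\right)^{2} = \left(-20 + \left(\left(8 + 1\right) - -50\right)\right)^{2} = \left(-20 + \left(9 + 50\right)\right)^{2} = \left(-20 + 59\right)^{2} = 39^{2} = 1521$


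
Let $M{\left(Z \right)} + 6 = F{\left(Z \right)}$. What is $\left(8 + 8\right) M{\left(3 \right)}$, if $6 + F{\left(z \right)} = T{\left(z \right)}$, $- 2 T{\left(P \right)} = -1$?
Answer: $-184$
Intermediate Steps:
$T{\left(P \right)} = \frac{1}{2}$ ($T{\left(P \right)} = \left(- \frac{1}{2}\right) \left(-1\right) = \frac{1}{2}$)
$F{\left(z \right)} = - \frac{11}{2}$ ($F{\left(z \right)} = -6 + \frac{1}{2} = - \frac{11}{2}$)
$M{\left(Z \right)} = - \frac{23}{2}$ ($M{\left(Z \right)} = -6 - \frac{11}{2} = - \frac{23}{2}$)
$\left(8 + 8\right) M{\left(3 \right)} = \left(8 + 8\right) \left(- \frac{23}{2}\right) = 16 \left(- \frac{23}{2}\right) = -184$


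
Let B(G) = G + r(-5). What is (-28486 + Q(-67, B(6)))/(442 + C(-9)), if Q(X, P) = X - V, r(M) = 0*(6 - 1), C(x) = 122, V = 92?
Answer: -28645/564 ≈ -50.789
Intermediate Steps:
r(M) = 0 (r(M) = 0*5 = 0)
B(G) = G (B(G) = G + 0 = G)
Q(X, P) = -92 + X (Q(X, P) = X - 1*92 = X - 92 = -92 + X)
(-28486 + Q(-67, B(6)))/(442 + C(-9)) = (-28486 + (-92 - 67))/(442 + 122) = (-28486 - 159)/564 = -28645*1/564 = -28645/564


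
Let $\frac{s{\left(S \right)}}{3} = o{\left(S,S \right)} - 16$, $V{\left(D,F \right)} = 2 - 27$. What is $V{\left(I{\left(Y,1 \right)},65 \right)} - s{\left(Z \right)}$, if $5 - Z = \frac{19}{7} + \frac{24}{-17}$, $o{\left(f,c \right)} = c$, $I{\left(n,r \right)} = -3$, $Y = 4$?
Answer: $\frac{1417}{119} \approx 11.908$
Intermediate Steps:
$V{\left(D,F \right)} = -25$ ($V{\left(D,F \right)} = 2 - 27 = -25$)
$Z = \frac{440}{119}$ ($Z = 5 - \left(\frac{19}{7} + \frac{24}{-17}\right) = 5 - \left(19 \cdot \frac{1}{7} + 24 \left(- \frac{1}{17}\right)\right) = 5 - \left(\frac{19}{7} - \frac{24}{17}\right) = 5 - \frac{155}{119} = \frac{440}{119} \approx 3.6975$)
$s{\left(S \right)} = -48 + 3 S$ ($s{\left(S \right)} = 3 \left(S - 16\right) = 3 \left(-16 + S\right) = -48 + 3 S$)
$V{\left(I{\left(Y,1 \right)},65 \right)} - s{\left(Z \right)} = -25 - \left(-48 + 3 \cdot \frac{440}{119}\right) = -25 - \left(-48 + \frac{1320}{119}\right) = -25 - - \frac{4392}{119} = -25 + \frac{4392}{119} = \frac{1417}{119}$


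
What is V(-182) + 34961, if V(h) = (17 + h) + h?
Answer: 34614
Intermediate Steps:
V(h) = 17 + 2*h
V(-182) + 34961 = (17 + 2*(-182)) + 34961 = (17 - 364) + 34961 = -347 + 34961 = 34614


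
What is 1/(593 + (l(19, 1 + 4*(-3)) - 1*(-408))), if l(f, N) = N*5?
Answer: 1/946 ≈ 0.0010571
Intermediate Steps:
l(f, N) = 5*N
1/(593 + (l(19, 1 + 4*(-3)) - 1*(-408))) = 1/(593 + (5*(1 + 4*(-3)) - 1*(-408))) = 1/(593 + (5*(1 - 12) + 408)) = 1/(593 + (5*(-11) + 408)) = 1/(593 + (-55 + 408)) = 1/(593 + 353) = 1/946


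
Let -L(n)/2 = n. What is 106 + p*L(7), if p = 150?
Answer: -1994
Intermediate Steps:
L(n) = -2*n
106 + p*L(7) = 106 + 150*(-2*7) = 106 + 150*(-14) = 106 - 2100 = -1994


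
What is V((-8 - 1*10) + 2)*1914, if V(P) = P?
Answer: -30624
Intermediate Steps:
V((-8 - 1*10) + 2)*1914 = ((-8 - 1*10) + 2)*1914 = ((-8 - 10) + 2)*1914 = (-18 + 2)*1914 = -16*1914 = -30624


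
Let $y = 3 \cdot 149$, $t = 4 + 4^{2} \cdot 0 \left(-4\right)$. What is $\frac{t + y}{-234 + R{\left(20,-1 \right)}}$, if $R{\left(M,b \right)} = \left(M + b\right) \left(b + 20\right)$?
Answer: $\frac{451}{127} \approx 3.5512$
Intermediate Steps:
$R{\left(M,b \right)} = \left(20 + b\right) \left(M + b\right)$ ($R{\left(M,b \right)} = \left(M + b\right) \left(20 + b\right) = \left(20 + b\right) \left(M + b\right)$)
$t = 4$ ($t = 4 + 16 \cdot 0 = 4 + 0 = 4$)
$y = 447$
$\frac{t + y}{-234 + R{\left(20,-1 \right)}} = \frac{4 + 447}{-234 + \left(\left(-1\right)^{2} + 20 \cdot 20 + 20 \left(-1\right) + 20 \left(-1\right)\right)} = \frac{451}{-234 + \left(1 + 400 - 20 - 20\right)} = \frac{451}{-234 + 361} = \frac{451}{127}$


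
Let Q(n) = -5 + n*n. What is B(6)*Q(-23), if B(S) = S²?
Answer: 18864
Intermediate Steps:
Q(n) = -5 + n²
B(6)*Q(-23) = 6²*(-5 + (-23)²) = 36*(-5 + 529) = 36*524 = 18864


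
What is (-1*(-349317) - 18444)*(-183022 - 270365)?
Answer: -150013516851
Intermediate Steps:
(-1*(-349317) - 18444)*(-183022 - 270365) = (349317 - 18444)*(-453387) = 330873*(-453387) = -150013516851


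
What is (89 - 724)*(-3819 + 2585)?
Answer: 783590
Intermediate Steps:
(89 - 724)*(-3819 + 2585) = -635*(-1234) = 783590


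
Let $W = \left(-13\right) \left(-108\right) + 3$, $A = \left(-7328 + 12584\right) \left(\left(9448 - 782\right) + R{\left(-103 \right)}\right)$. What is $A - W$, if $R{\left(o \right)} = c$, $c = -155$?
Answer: $44732409$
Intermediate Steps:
$R{\left(o \right)} = -155$
$A = 44733816$ ($A = \left(-7328 + 12584\right) \left(\left(9448 - 782\right) - 155\right) = 5256 \left(8666 - 155\right) = 5256 \cdot 8511 = 44733816$)
$W = 1407$ ($W = 1404 + 3 = 1407$)
$A - W = 44733816 - 1407 = 44732409$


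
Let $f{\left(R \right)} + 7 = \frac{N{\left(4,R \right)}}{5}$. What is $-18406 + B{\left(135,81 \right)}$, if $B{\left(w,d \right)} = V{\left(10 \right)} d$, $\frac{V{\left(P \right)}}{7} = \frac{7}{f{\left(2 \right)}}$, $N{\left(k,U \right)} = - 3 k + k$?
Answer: $- \frac{811303}{43} \approx -18868.0$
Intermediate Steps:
$N{\left(k,U \right)} = - 2 k$
$f{\left(R \right)} = - \frac{43}{5}$ ($f{\left(R \right)} = -7 + \frac{\left(-2\right) 4}{5} = -7 - \frac{8}{5} = - \frac{43}{5}$)
$V{\left(P \right)} = - \frac{245}{43}$ ($V{\left(P \right)} = 7 \frac{7}{- \frac{43}{5}} = 7 \cdot 7 \left(- \frac{5}{43}\right) = 7 \left(- \frac{35}{43}\right) = - \frac{245}{43}$)
$B{\left(w,d \right)} = - \frac{245 d}{43}$
$-18406 + B{\left(135,81 \right)} = -18406 - \frac{19845}{43} = - \frac{811303}{43}$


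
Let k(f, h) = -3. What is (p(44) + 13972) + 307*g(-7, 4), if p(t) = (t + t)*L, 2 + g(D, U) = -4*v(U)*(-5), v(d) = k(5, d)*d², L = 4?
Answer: -281010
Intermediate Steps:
v(d) = -3*d²
g(D, U) = -2 - 60*U² (g(D, U) = -2 - (-12)*U²*(-5) = -2 + (12*U²)*(-5) = -2 - 60*U²)
p(t) = 8*t (p(t) = (t + t)*4 = (2*t)*4 = 8*t)
(p(44) + 13972) + 307*g(-7, 4) = (8*44 + 13972) + 307*(-2 - 60*4²) = (352 + 13972) + 307*(-2 - 60*16) = 14324 + 307*(-2 - 960) = 14324 + 307*(-962) = 14324 - 295334 = -281010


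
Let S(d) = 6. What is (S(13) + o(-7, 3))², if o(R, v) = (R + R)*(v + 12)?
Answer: 41616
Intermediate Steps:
o(R, v) = 2*R*(12 + v) (o(R, v) = (2*R)*(12 + v) = 2*R*(12 + v))
(S(13) + o(-7, 3))² = (6 + 2*(-7)*(12 + 3))² = (6 + 2*(-7)*15)² = (6 - 210)² = (-204)² = 41616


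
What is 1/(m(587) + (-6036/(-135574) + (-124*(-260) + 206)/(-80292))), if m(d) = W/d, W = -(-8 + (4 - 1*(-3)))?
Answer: -1597448241474/571686224549 ≈ -2.7943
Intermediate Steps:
W = 1 (W = -(-8 + (4 + 3)) = -(-8 + 7) = -1*(-1) = 1)
m(d) = 1/d
1/(m(587) + (-6036/(-135574) + (-124*(-260) + 206)/(-80292))) = 1/(1/587 + (-6036/(-135574) + (-124*(-260) + 206)/(-80292))) = 1/(1/587 + (-6036*(-1/135574) + (32240 + 206)*(-1/80292))) = 1/(1/587 + (3018/67787 + 32446*(-1/80292))) = 1/(1/587 + (3018/67787 - 16223/40146)) = 1/(1/587 - 978547873/2721376902) = 1/(-571686224549/1597448241474) = -1597448241474/571686224549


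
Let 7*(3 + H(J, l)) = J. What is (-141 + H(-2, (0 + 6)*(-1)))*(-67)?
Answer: 67670/7 ≈ 9667.1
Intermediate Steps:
H(J, l) = -3 + J/7
(-141 + H(-2, (0 + 6)*(-1)))*(-67) = (-141 + (-3 + (⅐)*(-2)))*(-67) = (-141 + (-3 - 2/7))*(-67) = (-141 - 23/7)*(-67) = -1010/7*(-67) = 67670/7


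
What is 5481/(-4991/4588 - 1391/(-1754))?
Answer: -711411876/38263 ≈ -18593.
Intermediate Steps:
5481/(-4991/4588 - 1391/(-1754)) = 5481/(-4991*1/4588 - 1391*(-1/1754)) = 5481/(-161/148 + 1391/1754) = 5481/(-38263/129796) = 5481*(-129796/38263) = -711411876/38263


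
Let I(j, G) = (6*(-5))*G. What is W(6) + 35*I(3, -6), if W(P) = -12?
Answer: 6288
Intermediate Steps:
I(j, G) = -30*G
W(6) + 35*I(3, -6) = -12 + 35*(-30*(-6)) = -12 + 35*180 = -12 + 6300 = 6288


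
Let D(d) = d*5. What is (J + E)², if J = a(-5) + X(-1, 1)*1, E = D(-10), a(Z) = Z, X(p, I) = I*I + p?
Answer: 3025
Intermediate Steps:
X(p, I) = p + I² (X(p, I) = I² + p = p + I²)
D(d) = 5*d
E = -50 (E = 5*(-10) = -50)
J = -5 (J = -5 + (-1 + 1²)*1 = -5 + (-1 + 1)*1 = -5 + 0*1 = -5 + 0 = -5)
(J + E)² = (-5 - 50)² = (-55)² = 3025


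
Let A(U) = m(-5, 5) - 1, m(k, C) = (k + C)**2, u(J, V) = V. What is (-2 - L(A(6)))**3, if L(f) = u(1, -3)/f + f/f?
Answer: -216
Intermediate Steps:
m(k, C) = (C + k)**2
A(U) = -1 (A(U) = (5 - 5)**2 - 1 = 0**2 - 1 = 0 - 1 = -1)
L(f) = 1 - 3/f (L(f) = -3/f + f/f = -3/f + 1 = 1 - 3/f)
(-2 - L(A(6)))**3 = (-2 - (-3 - 1)/(-1))**3 = (-2 - (-1)*(-4))**3 = (-2 - 1*4)**3 = (-2 - 4)**3 = (-6)**3 = -216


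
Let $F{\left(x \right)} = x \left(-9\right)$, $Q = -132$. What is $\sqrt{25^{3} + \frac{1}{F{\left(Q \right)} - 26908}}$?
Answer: $\frac{\sqrt{2584056243570}}{12860} \approx 125.0$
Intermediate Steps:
$F{\left(x \right)} = - 9 x$
$\sqrt{25^{3} + \frac{1}{F{\left(Q \right)} - 26908}} = \sqrt{25^{3} + \frac{1}{\left(-9\right) \left(-132\right) - 26908}} = \sqrt{15625 + \frac{1}{1188 - 26908}} = \sqrt{15625 + \frac{1}{-25720}} = \sqrt{15625 - \frac{1}{25720}} = \sqrt{\frac{401874999}{25720}} = \frac{\sqrt{2584056243570}}{12860}$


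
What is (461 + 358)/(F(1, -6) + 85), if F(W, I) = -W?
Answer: 39/4 ≈ 9.7500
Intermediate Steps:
(461 + 358)/(F(1, -6) + 85) = (461 + 358)/(-1*1 + 85) = 819/(-1 + 85) = 819/84 = 819*(1/84) = 39/4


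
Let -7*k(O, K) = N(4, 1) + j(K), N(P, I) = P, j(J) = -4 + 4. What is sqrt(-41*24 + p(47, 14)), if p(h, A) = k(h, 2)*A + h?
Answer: 3*I*sqrt(105) ≈ 30.741*I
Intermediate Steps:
j(J) = 0
k(O, K) = -4/7 (k(O, K) = -(4 + 0)/7 = -1/7*4 = -4/7)
p(h, A) = h - 4*A/7 (p(h, A) = -4*A/7 + h = h - 4*A/7)
sqrt(-41*24 + p(47, 14)) = sqrt(-41*24 + (47 - 4/7*14)) = sqrt(-984 + (47 - 8)) = sqrt(-984 + 39) = sqrt(-945) = 3*I*sqrt(105)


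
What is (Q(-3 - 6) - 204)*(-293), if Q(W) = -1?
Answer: 60065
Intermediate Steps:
(Q(-3 - 6) - 204)*(-293) = (-1 - 204)*(-293) = -205*(-293) = 60065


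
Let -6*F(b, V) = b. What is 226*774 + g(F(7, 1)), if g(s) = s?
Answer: 1049537/6 ≈ 1.7492e+5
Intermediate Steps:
F(b, V) = -b/6
226*774 + g(F(7, 1)) = 226*774 - ⅙*7 = 174924 - 7/6 = 1049537/6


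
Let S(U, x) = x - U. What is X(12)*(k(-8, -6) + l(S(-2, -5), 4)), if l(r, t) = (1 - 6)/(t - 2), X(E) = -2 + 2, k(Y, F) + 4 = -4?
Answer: 0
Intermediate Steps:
k(Y, F) = -8 (k(Y, F) = -4 - 4 = -8)
X(E) = 0
l(r, t) = -5/(-2 + t)
X(12)*(k(-8, -6) + l(S(-2, -5), 4)) = 0*(-8 - 5/(-2 + 4)) = 0*(-8 - 5/2) = 0*(-21/2) = 0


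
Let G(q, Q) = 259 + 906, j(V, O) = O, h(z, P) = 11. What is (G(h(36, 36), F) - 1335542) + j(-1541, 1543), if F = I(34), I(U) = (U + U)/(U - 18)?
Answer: -1332834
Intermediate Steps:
I(U) = 2*U/(-18 + U) (I(U) = (2*U)/(-18 + U) = 2*U/(-18 + U))
F = 17/4 (F = 2*34/(-18 + 34) = 2*34/16 = 2*34*(1/16) = 17/4 ≈ 4.2500)
G(q, Q) = 1165
(G(h(36, 36), F) - 1335542) + j(-1541, 1543) = (1165 - 1335542) + 1543 = -1334377 + 1543 = -1332834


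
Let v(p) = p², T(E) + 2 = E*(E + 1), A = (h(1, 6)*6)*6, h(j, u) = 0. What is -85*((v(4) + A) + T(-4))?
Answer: -2210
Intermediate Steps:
A = 0 (A = (0*6)*6 = 0*6 = 0)
T(E) = -2 + E*(1 + E) (T(E) = -2 + E*(E + 1) = -2 + E*(1 + E))
-85*((v(4) + A) + T(-4)) = -85*((4² + 0) + (-2 - 4 + (-4)²)) = -85*((16 + 0) + (-2 - 4 + 16)) = -85*(16 + 10) = -85*26 = -2210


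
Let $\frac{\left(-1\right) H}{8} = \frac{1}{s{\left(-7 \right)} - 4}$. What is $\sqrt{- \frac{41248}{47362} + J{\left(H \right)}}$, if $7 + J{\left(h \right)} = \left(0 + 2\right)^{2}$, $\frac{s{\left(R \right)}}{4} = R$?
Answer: $\frac{i \sqrt{2170766227}}{23681} \approx 1.9675 i$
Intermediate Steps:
$s{\left(R \right)} = 4 R$
$H = \frac{1}{4}$ ($H = - \frac{8}{4 \left(-7\right) - 4} = - \frac{8}{-28 + \left(0 - 4\right)} = - \frac{8}{-28 - 4} = - \frac{8}{-32} = \left(-8\right) \left(- \frac{1}{32}\right) = \frac{1}{4} \approx 0.25$)
$J{\left(h \right)} = -3$ ($J{\left(h \right)} = -7 + \left(0 + 2\right)^{2} = -7 + 2^{2} = -7 + 4 = -3$)
$\sqrt{- \frac{41248}{47362} + J{\left(H \right)}} = \sqrt{- \frac{41248}{47362} - 3} = \sqrt{\left(-41248\right) \frac{1}{47362} - 3} = \sqrt{- \frac{20624}{23681} - 3} = \sqrt{- \frac{91667}{23681}} = \frac{i \sqrt{2170766227}}{23681}$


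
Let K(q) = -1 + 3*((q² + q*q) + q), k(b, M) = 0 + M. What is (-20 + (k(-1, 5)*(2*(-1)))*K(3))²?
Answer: 409600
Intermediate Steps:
k(b, M) = M
K(q) = -1 + 3*q + 6*q² (K(q) = -1 + 3*((q² + q²) + q) = -1 + 3*(2*q² + q) = -1 + 3*(q + 2*q²) = -1 + (3*q + 6*q²) = -1 + 3*q + 6*q²)
(-20 + (k(-1, 5)*(2*(-1)))*K(3))² = (-20 + (5*(2*(-1)))*(-1 + 3*3 + 6*3²))² = (-20 + (5*(-2))*(-1 + 9 + 6*9))² = (-20 - 10*(-1 + 9 + 54))² = (-20 - 10*62)² = (-20 - 620)² = (-640)² = 409600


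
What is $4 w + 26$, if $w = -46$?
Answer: $-158$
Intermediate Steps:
$4 w + 26 = 4 \left(-46\right) + 26 = -184 + 26 = -158$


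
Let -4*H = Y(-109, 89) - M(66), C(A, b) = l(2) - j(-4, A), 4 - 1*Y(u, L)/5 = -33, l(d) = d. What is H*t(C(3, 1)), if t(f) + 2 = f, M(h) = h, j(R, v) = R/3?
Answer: -119/3 ≈ -39.667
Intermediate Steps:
Y(u, L) = 185 (Y(u, L) = 20 - 5*(-33) = 20 + 165 = 185)
j(R, v) = R/3 (j(R, v) = R*(⅓) = R/3)
C(A, b) = 10/3 (C(A, b) = 2 - (-4)/3 = 2 - 1*(-4/3) = 2 + 4/3 = 10/3)
t(f) = -2 + f
H = -119/4 (H = -(185 - 1*66)/4 = -(185 - 66)/4 = -¼*119 = -119/4 ≈ -29.750)
H*t(C(3, 1)) = -119*(-2 + 10/3)/4 = -119/4*4/3 = -119/3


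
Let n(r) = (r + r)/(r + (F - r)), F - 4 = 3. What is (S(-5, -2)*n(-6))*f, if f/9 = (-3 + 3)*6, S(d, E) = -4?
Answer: 0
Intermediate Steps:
F = 7 (F = 4 + 3 = 7)
n(r) = 2*r/7 (n(r) = (r + r)/(r + (7 - r)) = (2*r)/7 = (2*r)*(1/7) = 2*r/7)
f = 0 (f = 9*((-3 + 3)*6) = 9*(0*6) = 9*0 = 0)
(S(-5, -2)*n(-6))*f = -8*(-6)/7*0 = -4*(-12/7)*0 = (48/7)*0 = 0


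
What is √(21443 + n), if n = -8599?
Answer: 26*√19 ≈ 113.33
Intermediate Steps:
√(21443 + n) = √(21443 - 8599) = √12844 = 26*√19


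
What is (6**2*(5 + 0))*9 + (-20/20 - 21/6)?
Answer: 3231/2 ≈ 1615.5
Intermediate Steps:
(6**2*(5 + 0))*9 + (-20/20 - 21/6) = (36*5)*9 + (-20*1/20 - 21*1/6) = 180*9 + (-1 - 7/2) = 1620 - 9/2 = 3231/2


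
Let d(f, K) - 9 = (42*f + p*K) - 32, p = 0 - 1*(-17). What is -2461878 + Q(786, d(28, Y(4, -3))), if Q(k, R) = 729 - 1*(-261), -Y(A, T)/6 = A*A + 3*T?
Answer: -2460888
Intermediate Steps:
p = 17 (p = 0 + 17 = 17)
Y(A, T) = -18*T - 6*A**2 (Y(A, T) = -6*(A*A + 3*T) = -6*(A**2 + 3*T) = -18*T - 6*A**2)
d(f, K) = -23 + 17*K + 42*f (d(f, K) = 9 + ((42*f + 17*K) - 32) = 9 + ((17*K + 42*f) - 32) = 9 + (-32 + 17*K + 42*f) = -23 + 17*K + 42*f)
Q(k, R) = 990 (Q(k, R) = 729 + 261 = 990)
-2461878 + Q(786, d(28, Y(4, -3))) = -2461878 + 990 = -2460888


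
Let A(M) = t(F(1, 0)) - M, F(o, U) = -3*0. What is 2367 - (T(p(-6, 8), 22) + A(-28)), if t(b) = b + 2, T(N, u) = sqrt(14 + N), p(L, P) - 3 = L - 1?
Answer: 2337 - sqrt(10) ≈ 2333.8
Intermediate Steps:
F(o, U) = 0
p(L, P) = 2 + L (p(L, P) = 3 + (L - 1) = 3 + (-1 + L) = 2 + L)
t(b) = 2 + b
A(M) = 2 - M (A(M) = (2 + 0) - M = 2 - M)
2367 - (T(p(-6, 8), 22) + A(-28)) = 2367 - (sqrt(14 + (2 - 6)) + (2 - 1*(-28))) = 2367 - (sqrt(14 - 4) + (2 + 28)) = 2367 - (sqrt(10) + 30) = 2367 - (30 + sqrt(10)) = 2367 + (-30 - sqrt(10)) = 2337 - sqrt(10)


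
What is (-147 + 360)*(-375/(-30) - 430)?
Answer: -177855/2 ≈ -88928.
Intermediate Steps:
(-147 + 360)*(-375/(-30) - 430) = 213*(-375*(-1/30) - 430) = 213*(25/2 - 430) = 213*(-835/2) = -177855/2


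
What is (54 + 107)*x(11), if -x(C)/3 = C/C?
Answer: -483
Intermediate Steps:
x(C) = -3 (x(C) = -3*C/C = -3*1 = -3)
(54 + 107)*x(11) = (54 + 107)*(-3) = 161*(-3) = -483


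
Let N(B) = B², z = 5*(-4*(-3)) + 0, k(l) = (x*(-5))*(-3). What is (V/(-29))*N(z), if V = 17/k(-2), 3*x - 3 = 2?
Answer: -2448/29 ≈ -84.414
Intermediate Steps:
x = 5/3 (x = 1 + (⅓)*2 = 1 + ⅔ = 5/3 ≈ 1.6667)
k(l) = 25 (k(l) = ((5/3)*(-5))*(-3) = -25/3*(-3) = 25)
V = 17/25 ≈ 0.68000
z = 60 (z = 5*12 + 0 = 60 + 0 = 60)
(V/(-29))*N(z) = ((17/25)/(-29))*60² = ((17/25)*(-1/29))*3600 = -17/725*3600 = -2448/29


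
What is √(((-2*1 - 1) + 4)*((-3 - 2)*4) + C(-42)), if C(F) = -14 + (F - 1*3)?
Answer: I*√79 ≈ 8.8882*I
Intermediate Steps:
C(F) = -17 + F (C(F) = -14 + (F - 3) = -14 + (-3 + F) = -17 + F)
√(((-2*1 - 1) + 4)*((-3 - 2)*4) + C(-42)) = √(((-2*1 - 1) + 4)*((-3 - 2)*4) + (-17 - 42)) = √(((-2 - 1) + 4)*(-5*4) - 59) = √((-3 + 4)*(-20) - 59) = √(1*(-20) - 59) = √(-20 - 59) = √(-79) = I*√79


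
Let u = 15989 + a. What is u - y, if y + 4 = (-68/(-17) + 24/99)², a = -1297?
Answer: 15984344/1089 ≈ 14678.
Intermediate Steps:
u = 14692 (u = 15989 - 1297 = 14692)
y = 15244/1089 (y = -4 + (-68/(-17) + 24/99)² = -4 + (-68*(-1/17) + 24*(1/99))² = -4 + (4 + 8/33)² = -4 + (140/33)² = -4 + 19600/1089 = 15244/1089 ≈ 13.998)
u - y = 14692 - 1*15244/1089 = 14692 - 15244/1089 = 15984344/1089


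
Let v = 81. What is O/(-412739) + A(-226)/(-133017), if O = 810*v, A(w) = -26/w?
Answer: -986184092417/6203847302619 ≈ -0.15896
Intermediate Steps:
O = 65610 (O = 810*81 = 65610)
O/(-412739) + A(-226)/(-133017) = 65610/(-412739) - 26/(-226)/(-133017) = 65610*(-1/412739) - 26*(-1/226)*(-1/133017) = -65610/412739 + (13/113)*(-1/133017) = -65610/412739 - 13/15030921 = -986184092417/6203847302619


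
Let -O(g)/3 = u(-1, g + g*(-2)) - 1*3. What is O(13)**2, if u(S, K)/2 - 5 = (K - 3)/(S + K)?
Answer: 38025/49 ≈ 776.02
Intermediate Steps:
u(S, K) = 10 + 2*(-3 + K)/(K + S) (u(S, K) = 10 + 2*((K - 3)/(S + K)) = 10 + 2*((-3 + K)/(K + S)) = 10 + 2*(-3 + K)/(K + S))
O(g) = 9 - 6*(-8 - 6*g)/(-1 - g) (O(g) = -3*(2*(-3 + 5*(-1) + 6*(g + g*(-2)))/((g + g*(-2)) - 1) - 1*3) = -3*(2*(-3 - 5 + 6*(g - 2*g))/((g - 2*g) - 1) - 3) = -3*(2*(-3 - 5 + 6*(-g))/(-g - 1) - 3) = -3*(2*(-3 - 5 - 6*g)/(-1 - g) - 3) = -3*(2*(-8 - 6*g)/(-1 - g) - 3) = -3*(-3 + 2*(-8 - 6*g)/(-1 - g)) = 9 - 6*(-8 - 6*g)/(-1 - g))
O(13)**2 = (3*(-13 - 9*13)/(1 + 13))**2 = (3*(-13 - 117)/14)**2 = (3*(1/14)*(-130))**2 = (-195/7)**2 = 38025/49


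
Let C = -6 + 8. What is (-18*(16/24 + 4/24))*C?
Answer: -30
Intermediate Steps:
C = 2
(-18*(16/24 + 4/24))*C = -18*(16/24 + 4/24)*2 = -18*(16*(1/24) + 4*(1/24))*2 = -18*(⅔ + ⅙)*2 = -18*⅚*2 = -15*2 = -30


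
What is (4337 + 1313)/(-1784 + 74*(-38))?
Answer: -2825/2298 ≈ -1.2293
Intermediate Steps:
(4337 + 1313)/(-1784 + 74*(-38)) = 5650/(-1784 - 2812) = 5650/(-4596) = 5650*(-1/4596) = -2825/2298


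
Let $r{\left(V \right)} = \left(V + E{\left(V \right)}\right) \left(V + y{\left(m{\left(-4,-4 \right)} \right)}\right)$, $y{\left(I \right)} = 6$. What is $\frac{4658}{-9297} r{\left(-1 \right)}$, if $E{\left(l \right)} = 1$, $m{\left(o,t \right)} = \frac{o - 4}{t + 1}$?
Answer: $0$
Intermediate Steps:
$m{\left(o,t \right)} = \frac{-4 + o}{1 + t}$
$r{\left(V \right)} = \left(1 + V\right) \left(6 + V\right)$ ($r{\left(V \right)} = \left(V + 1\right) \left(V + 6\right) = \left(1 + V\right) \left(6 + V\right)$)
$\frac{4658}{-9297} r{\left(-1 \right)} = \frac{4658}{-9297} \left(6 + \left(-1\right)^{2} + 7 \left(-1\right)\right) = 4658 \left(- \frac{1}{9297}\right) \left(6 + 1 - 7\right) = \left(- \frac{4658}{9297}\right) 0 = 0$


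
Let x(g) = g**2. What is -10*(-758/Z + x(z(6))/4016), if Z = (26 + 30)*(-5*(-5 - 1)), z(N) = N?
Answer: 93239/21084 ≈ 4.4223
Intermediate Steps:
Z = 1680 (Z = 56*(-5*(-6)) = 56*30 = 1680)
-10*(-758/Z + x(z(6))/4016) = -10*(-758/1680 + 6**2/4016) = -10*(-758*1/1680 + 36*(1/4016)) = -10*(-379/840 + 9/1004) = -10*(-93239/210840) = 93239/21084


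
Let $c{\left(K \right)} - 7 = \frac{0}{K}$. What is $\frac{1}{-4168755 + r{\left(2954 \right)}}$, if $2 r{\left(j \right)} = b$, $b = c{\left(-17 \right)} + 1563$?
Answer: $- \frac{1}{4167970} \approx -2.3992 \cdot 10^{-7}$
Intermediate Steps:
$c{\left(K \right)} = 7$ ($c{\left(K \right)} = 7 + \frac{0}{K} = 7 + 0 = 7$)
$b = 1570$ ($b = 7 + 1563 = 1570$)
$r{\left(j \right)} = 785$ ($r{\left(j \right)} = \frac{1}{2} \cdot 1570 = 785$)
$\frac{1}{-4168755 + r{\left(2954 \right)}} = \frac{1}{-4168755 + 785} = \frac{1}{-4167970} = - \frac{1}{4167970}$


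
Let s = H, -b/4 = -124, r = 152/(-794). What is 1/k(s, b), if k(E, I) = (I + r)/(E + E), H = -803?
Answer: -318791/98418 ≈ -3.2392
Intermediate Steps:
r = -76/397 (r = 152*(-1/794) = -76/397 ≈ -0.19144)
b = 496 (b = -4*(-124) = 496)
s = -803
k(E, I) = (-76/397 + I)/(2*E) (k(E, I) = (I - 76/397)/(E + E) = (-76/397 + I)/((2*E)) = (-76/397 + I)*(1/(2*E)) = (-76/397 + I)/(2*E))
1/k(s, b) = 1/((1/794)*(-76 + 397*496)/(-803)) = 1/((1/794)*(-1/803)*(-76 + 196912)) = 1/((1/794)*(-1/803)*196836) = 1/(-98418/318791) = -318791/98418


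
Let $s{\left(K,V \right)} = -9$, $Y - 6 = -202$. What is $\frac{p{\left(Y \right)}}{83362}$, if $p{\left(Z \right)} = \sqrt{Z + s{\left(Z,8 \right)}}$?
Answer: $\frac{i \sqrt{205}}{83362} \approx 0.00017175 i$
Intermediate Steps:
$Y = -196$ ($Y = 6 - 202 = -196$)
$p{\left(Z \right)} = \sqrt{-9 + Z}$ ($p{\left(Z \right)} = \sqrt{Z - 9} = \sqrt{-9 + Z}$)
$\frac{p{\left(Y \right)}}{83362} = \frac{\sqrt{-9 - 196}}{83362} = \sqrt{-205} \cdot \frac{1}{83362} = i \sqrt{205} \cdot \frac{1}{83362} = \frac{i \sqrt{205}}{83362}$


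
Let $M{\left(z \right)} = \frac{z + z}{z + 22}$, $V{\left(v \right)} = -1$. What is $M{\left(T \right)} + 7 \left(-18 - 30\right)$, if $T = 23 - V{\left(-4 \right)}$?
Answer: $- \frac{7704}{23} \approx -334.96$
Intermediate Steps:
$T = 24$ ($T = 23 - -1 = 23 + 1 = 24$)
$M{\left(z \right)} = \frac{2 z}{22 + z}$
$M{\left(T \right)} + 7 \left(-18 - 30\right) = 2 \cdot 24 \frac{1}{22 + 24} + 7 \left(-18 - 30\right) = 2 \cdot 24 \cdot \frac{1}{46} + 7 \left(-48\right) = 2 \cdot 24 \cdot \frac{1}{46} - 336 = \frac{24}{23} - 336 = - \frac{7704}{23}$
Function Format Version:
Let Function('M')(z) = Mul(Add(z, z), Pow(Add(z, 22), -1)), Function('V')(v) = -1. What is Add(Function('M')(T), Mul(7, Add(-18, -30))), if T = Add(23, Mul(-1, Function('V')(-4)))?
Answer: Rational(-7704, 23) ≈ -334.96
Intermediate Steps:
T = 24 (T = Add(23, Mul(-1, -1)) = Add(23, 1) = 24)
Function('M')(z) = Mul(2, z, Pow(Add(22, z), -1)) (Function('M')(z) = Mul(Mul(2, z), Pow(Add(22, z), -1)) = Mul(2, z, Pow(Add(22, z), -1)))
Add(Function('M')(T), Mul(7, Add(-18, -30))) = Add(Mul(2, 24, Pow(Add(22, 24), -1)), Mul(7, Add(-18, -30))) = Add(Mul(2, 24, Pow(46, -1)), Mul(7, -48)) = Add(Mul(2, 24, Rational(1, 46)), -336) = Add(Rational(24, 23), -336) = Rational(-7704, 23)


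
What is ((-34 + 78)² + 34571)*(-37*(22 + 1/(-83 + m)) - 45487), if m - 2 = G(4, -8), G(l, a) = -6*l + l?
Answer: -170720020548/101 ≈ -1.6903e+9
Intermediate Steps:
G(l, a) = -5*l
m = -18 (m = 2 - 5*4 = 2 - 20 = -18)
((-34 + 78)² + 34571)*(-37*(22 + 1/(-83 + m)) - 45487) = ((-34 + 78)² + 34571)*(-37*(22 + 1/(-83 - 18)) - 45487) = (44² + 34571)*(-37*(22 + 1/(-101)) - 45487) = (1936 + 34571)*(-37*(22 - 1/101) - 45487) = 36507*(-37*2221/101 - 45487) = 36507*(-82177/101 - 45487) = 36507*(-4676364/101) = -170720020548/101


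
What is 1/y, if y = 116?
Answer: 1/116 ≈ 0.0086207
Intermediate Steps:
1/y = 1/116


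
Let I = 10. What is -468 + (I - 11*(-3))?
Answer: -425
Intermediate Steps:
-468 + (I - 11*(-3)) = -468 + (10 - 11*(-3)) = -468 + (10 + 33) = -468 + 43 = -425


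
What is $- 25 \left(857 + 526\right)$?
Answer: $-34575$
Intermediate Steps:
$- 25 \left(857 + 526\right) = \left(-25\right) 1383 = -34575$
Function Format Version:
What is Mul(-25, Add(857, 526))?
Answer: -34575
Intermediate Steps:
Mul(-25, Add(857, 526)) = Mul(-25, 1383) = -34575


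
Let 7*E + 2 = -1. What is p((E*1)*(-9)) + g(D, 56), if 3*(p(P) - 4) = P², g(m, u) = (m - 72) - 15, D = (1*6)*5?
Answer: -2354/49 ≈ -48.041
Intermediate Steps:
E = -3/7 (E = -2/7 + (⅐)*(-1) = -2/7 - ⅐ = -3/7 ≈ -0.42857)
D = 30 (D = 6*5 = 30)
g(m, u) = -87 + m (g(m, u) = (-72 + m) - 15 = -87 + m)
p(P) = 4 + P²/3
p((E*1)*(-9)) + g(D, 56) = (4 + (-3/7*1*(-9))²/3) + (-87 + 30) = (4 + (-3/7*(-9))²/3) - 57 = (4 + (27/7)²/3) - 57 = (4 + (⅓)*(729/49)) - 57 = (4 + 243/49) - 57 = 439/49 - 57 = -2354/49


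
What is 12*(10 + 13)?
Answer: 276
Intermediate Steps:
12*(10 + 13) = 12*23 = 276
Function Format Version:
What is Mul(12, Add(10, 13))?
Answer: 276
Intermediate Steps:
Mul(12, Add(10, 13)) = Mul(12, 23) = 276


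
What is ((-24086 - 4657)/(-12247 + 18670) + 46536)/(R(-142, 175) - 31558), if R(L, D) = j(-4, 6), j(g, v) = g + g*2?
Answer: -19924799/13518274 ≈ -1.4739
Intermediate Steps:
j(g, v) = 3*g (j(g, v) = g + 2*g = 3*g)
R(L, D) = -12 (R(L, D) = 3*(-4) = -12)
((-24086 - 4657)/(-12247 + 18670) + 46536)/(R(-142, 175) - 31558) = ((-24086 - 4657)/(-12247 + 18670) + 46536)/(-12 - 31558) = (-28743/6423 + 46536)/(-31570) = (-28743*1/6423 + 46536)*(-1/31570) = (-9581/2141 + 46536)*(-1/31570) = (99623995/2141)*(-1/31570) = -19924799/13518274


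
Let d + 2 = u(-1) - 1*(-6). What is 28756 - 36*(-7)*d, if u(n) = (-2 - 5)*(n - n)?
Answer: 29764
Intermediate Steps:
u(n) = 0 (u(n) = -7*0 = 0)
d = 4 (d = -2 + (0 - 1*(-6)) = -2 + (0 + 6) = -2 + 6 = 4)
28756 - 36*(-7)*d = 28756 - 36*(-7)*4 = 28756 - (-252)*4 = 28756 - 1*(-1008) = 28756 + 1008 = 29764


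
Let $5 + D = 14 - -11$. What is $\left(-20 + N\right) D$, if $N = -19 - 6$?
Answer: $-900$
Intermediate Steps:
$N = -25$ ($N = -19 - 6 = -25$)
$D = 20$ ($D = -5 + \left(14 - -11\right) = -5 + \left(14 + 11\right) = -5 + 25 = 20$)
$\left(-20 + N\right) D = \left(-20 - 25\right) 20 = \left(-45\right) 20 = -900$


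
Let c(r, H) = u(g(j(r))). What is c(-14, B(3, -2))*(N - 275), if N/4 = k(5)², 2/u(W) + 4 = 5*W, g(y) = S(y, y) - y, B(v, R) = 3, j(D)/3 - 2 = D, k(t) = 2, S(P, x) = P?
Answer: 259/2 ≈ 129.50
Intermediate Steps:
j(D) = 6 + 3*D
g(y) = 0 (g(y) = y - y = 0)
u(W) = 2/(-4 + 5*W)
N = 16 (N = 4*2² = 4*4 = 16)
c(r, H) = -½ (c(r, H) = 2/(-4 + 5*0) = 2/(-4 + 0) = 2/(-4) = 2*(-¼) = -½)
c(-14, B(3, -2))*(N - 275) = -(16 - 275)/2 = -½*(-259) = 259/2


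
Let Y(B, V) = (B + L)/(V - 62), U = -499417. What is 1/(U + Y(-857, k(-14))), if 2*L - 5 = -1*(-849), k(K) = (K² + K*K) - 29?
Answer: -7/3495929 ≈ -2.0023e-6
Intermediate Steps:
k(K) = -29 + 2*K² (k(K) = (K² + K²) - 29 = 2*K² - 29 = -29 + 2*K²)
L = 427 (L = 5/2 + (-1*(-849))/2 = 5/2 + (½)*849 = 5/2 + 849/2 = 427)
Y(B, V) = (427 + B)/(-62 + V) (Y(B, V) = (B + 427)/(V - 62) = (427 + B)/(-62 + V))
1/(U + Y(-857, k(-14))) = 1/(-499417 + (427 - 857)/(-62 + (-29 + 2*(-14)²))) = 1/(-499417 - 430/(-62 + (-29 + 2*196))) = 1/(-499417 - 430/(-62 + (-29 + 392))) = 1/(-499417 - 430/(-62 + 363)) = 1/(-499417 - 430/301) = 1/(-499417 + (1/301)*(-430)) = 1/(-499417 - 10/7) = 1/(-3495929/7) = -7/3495929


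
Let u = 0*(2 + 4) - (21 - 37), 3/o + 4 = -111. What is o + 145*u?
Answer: 266797/115 ≈ 2320.0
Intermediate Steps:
o = -3/115 (o = 3/(-4 - 111) = 3/(-115) = 3*(-1/115) = -3/115 ≈ -0.026087)
u = 16 (u = 0*6 - 1*(-16) = 0 + 16 = 16)
o + 145*u = -3/115 + 145*16 = -3/115 + 2320 = 266797/115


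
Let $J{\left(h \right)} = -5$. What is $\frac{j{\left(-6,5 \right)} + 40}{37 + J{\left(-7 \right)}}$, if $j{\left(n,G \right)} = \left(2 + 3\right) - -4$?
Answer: $\frac{49}{32} \approx 1.5313$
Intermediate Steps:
$j{\left(n,G \right)} = 9$ ($j{\left(n,G \right)} = 5 + 4 = 9$)
$\frac{j{\left(-6,5 \right)} + 40}{37 + J{\left(-7 \right)}} = \frac{9 + 40}{37 - 5} = \frac{1}{32} \cdot 49 = \frac{49}{32}$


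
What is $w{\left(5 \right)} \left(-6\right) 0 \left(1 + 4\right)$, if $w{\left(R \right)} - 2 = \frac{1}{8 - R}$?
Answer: $0$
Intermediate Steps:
$w{\left(R \right)} = 2 + \frac{1}{8 - R}$
$w{\left(5 \right)} \left(-6\right) 0 \left(1 + 4\right) = \frac{-17 + 2 \cdot 5}{-8 + 5} \left(-6\right) 0 \left(1 + 4\right) = \frac{-17 + 10}{-3} \left(-6\right) 0 \cdot 5 = \left(- \frac{1}{3}\right) \left(-7\right) \left(-6\right) 0 = \frac{7}{3} \left(-6\right) 0 = \left(-14\right) 0 = 0$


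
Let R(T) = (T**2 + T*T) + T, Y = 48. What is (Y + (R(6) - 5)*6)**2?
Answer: 236196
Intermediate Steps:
R(T) = T + 2*T**2 (R(T) = (T**2 + T**2) + T = 2*T**2 + T = T + 2*T**2)
(Y + (R(6) - 5)*6)**2 = (48 + (6*(1 + 2*6) - 5)*6)**2 = (48 + (6*(1 + 12) - 5)*6)**2 = (48 + (6*13 - 5)*6)**2 = (48 + (78 - 5)*6)**2 = (48 + 73*6)**2 = (48 + 438)**2 = 486**2 = 236196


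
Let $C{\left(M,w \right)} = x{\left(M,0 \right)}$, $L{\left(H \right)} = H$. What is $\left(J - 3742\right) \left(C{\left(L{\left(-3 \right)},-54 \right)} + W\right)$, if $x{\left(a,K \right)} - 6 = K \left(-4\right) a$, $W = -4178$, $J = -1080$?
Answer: $20117384$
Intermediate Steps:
$x{\left(a,K \right)} = 6 - 4 K a$ ($x{\left(a,K \right)} = 6 + K \left(-4\right) a = 6 + - 4 K a = 6 - 4 K a$)
$C{\left(M,w \right)} = 6$ ($C{\left(M,w \right)} = 6 - 0 M = 6 + 0 = 6$)
$\left(J - 3742\right) \left(C{\left(L{\left(-3 \right)},-54 \right)} + W\right) = \left(-1080 - 3742\right) \left(6 - 4178\right) = \left(-4822\right) \left(-4172\right) = 20117384$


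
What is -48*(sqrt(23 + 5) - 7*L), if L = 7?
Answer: 2352 - 96*sqrt(7) ≈ 2098.0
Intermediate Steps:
-48*(sqrt(23 + 5) - 7*L) = -48*(sqrt(23 + 5) - 7*7) = -48*(sqrt(28) - 49) = -48*(2*sqrt(7) - 49) = -48*(-49 + 2*sqrt(7)) = 2352 - 96*sqrt(7)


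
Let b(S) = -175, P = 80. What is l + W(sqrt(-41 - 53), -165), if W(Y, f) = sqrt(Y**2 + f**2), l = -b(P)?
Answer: 175 + sqrt(27131) ≈ 339.71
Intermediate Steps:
l = 175 (l = -1*(-175) = 175)
l + W(sqrt(-41 - 53), -165) = 175 + sqrt((sqrt(-41 - 53))**2 + (-165)**2) = 175 + sqrt((sqrt(-94))**2 + 27225) = 175 + sqrt((I*sqrt(94))**2 + 27225) = 175 + sqrt(-94 + 27225) = 175 + sqrt(27131)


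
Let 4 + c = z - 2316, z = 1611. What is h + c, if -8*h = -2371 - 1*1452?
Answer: -1849/8 ≈ -231.13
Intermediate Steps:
c = -709 (c = -4 + (1611 - 2316) = -4 - 705 = -709)
h = 3823/8 (h = -(-2371 - 1*1452)/8 = -(-2371 - 1452)/8 = -⅛*(-3823) = 3823/8 ≈ 477.88)
h + c = 3823/8 - 709 = -1849/8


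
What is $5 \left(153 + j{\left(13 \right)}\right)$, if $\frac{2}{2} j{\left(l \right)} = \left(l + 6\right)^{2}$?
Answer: $2570$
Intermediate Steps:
$j{\left(l \right)} = \left(6 + l\right)^{2}$ ($j{\left(l \right)} = \left(l + 6\right)^{2} = \left(6 + l\right)^{2}$)
$5 \left(153 + j{\left(13 \right)}\right) = 5 \left(153 + \left(6 + 13\right)^{2}\right) = 5 \left(153 + 19^{2}\right) = 5 \left(153 + 361\right) = 5 \cdot 514 = 2570$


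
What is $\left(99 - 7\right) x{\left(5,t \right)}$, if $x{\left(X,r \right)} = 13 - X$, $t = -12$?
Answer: $736$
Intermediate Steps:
$\left(99 - 7\right) x{\left(5,t \right)} = \left(99 - 7\right) \left(13 - 5\right) = 92 \left(13 - 5\right) = 92 \cdot 8 = 736$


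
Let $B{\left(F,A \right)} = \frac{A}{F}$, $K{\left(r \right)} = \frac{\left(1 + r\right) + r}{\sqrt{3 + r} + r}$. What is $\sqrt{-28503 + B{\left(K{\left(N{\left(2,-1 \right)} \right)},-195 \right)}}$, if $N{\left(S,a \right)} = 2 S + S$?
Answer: $3 i \sqrt{3182} \approx 169.23 i$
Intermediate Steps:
$N{\left(S,a \right)} = 3 S$
$K{\left(r \right)} = \frac{1 + 2 r}{r + \sqrt{3 + r}}$
$\sqrt{-28503 + B{\left(K{\left(N{\left(2,-1 \right)} \right)},-195 \right)}} = \sqrt{-28503 - \frac{195}{\frac{1}{3 \cdot 2 + \sqrt{3 + 3 \cdot 2}} \left(1 + 2 \cdot 3 \cdot 2\right)}} = \sqrt{-28503 - \frac{195}{\frac{1}{6 + \sqrt{3 + 6}} \left(1 + 2 \cdot 6\right)}} = \sqrt{-28503 - \frac{195}{\frac{1}{6 + \sqrt{9}} \left(1 + 12\right)}} = \sqrt{-28503 - \frac{195}{\frac{1}{6 + 3} \cdot 13}} = \sqrt{-28503 - \frac{195}{\frac{1}{9} \cdot 13}} = \sqrt{-28503 - \frac{195}{\frac{13}{9}}} = \sqrt{-28503 - 135} = \sqrt{-28638} = 3 i \sqrt{3182}$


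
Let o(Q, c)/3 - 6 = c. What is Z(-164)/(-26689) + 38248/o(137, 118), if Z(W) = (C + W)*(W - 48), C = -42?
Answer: 251138722/2482077 ≈ 101.18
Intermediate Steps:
o(Q, c) = 18 + 3*c
Z(W) = (-48 + W)*(-42 + W) (Z(W) = (-42 + W)*(W - 48) = (-42 + W)*(-48 + W) = (-48 + W)*(-42 + W))
Z(-164)/(-26689) + 38248/o(137, 118) = (2016 + (-164)² - 90*(-164))/(-26689) + 38248/(18 + 3*118) = (2016 + 26896 + 14760)*(-1/26689) + 38248/(18 + 354) = 43672*(-1/26689) + 38248/372 = -43672/26689 + 38248*(1/372) = -43672/26689 + 9562/93 = 251138722/2482077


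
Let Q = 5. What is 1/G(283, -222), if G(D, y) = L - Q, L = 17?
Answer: 1/12 ≈ 0.083333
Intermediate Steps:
G(D, y) = 12 (G(D, y) = 17 - 1*5 = 17 - 5 = 12)
1/G(283, -222) = 1/12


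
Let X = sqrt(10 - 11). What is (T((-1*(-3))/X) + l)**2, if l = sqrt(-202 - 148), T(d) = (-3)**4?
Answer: 6211 + 810*I*sqrt(14) ≈ 6211.0 + 3030.7*I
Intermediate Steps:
X = I (X = sqrt(-1) = I ≈ 1.0*I)
T(d) = 81
l = 5*I*sqrt(14) (l = sqrt(-350) = 5*I*sqrt(14) ≈ 18.708*I)
(T((-1*(-3))/X) + l)**2 = (81 + 5*I*sqrt(14))**2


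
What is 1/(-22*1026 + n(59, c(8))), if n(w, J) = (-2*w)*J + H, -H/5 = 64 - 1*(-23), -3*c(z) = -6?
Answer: -1/23243 ≈ -4.3024e-5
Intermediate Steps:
c(z) = 2 (c(z) = -⅓*(-6) = 2)
H = -435 (H = -5*(64 - 1*(-23)) = -5*(64 + 23) = -5*87 = -435)
n(w, J) = -435 - 2*J*w (n(w, J) = (-2*w)*J - 435 = -2*J*w - 435 = -435 - 2*J*w)
1/(-22*1026 + n(59, c(8))) = 1/(-22*1026 + (-435 - 2*2*59)) = 1/(-22572 + (-435 - 236)) = 1/(-22572 - 671) = 1/(-23243) = -1/23243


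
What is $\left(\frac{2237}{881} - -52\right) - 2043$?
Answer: $- \frac{1751834}{881} \approx -1988.5$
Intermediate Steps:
$\left(\frac{2237}{881} - -52\right) - 2043 = \left(2237 \cdot \frac{1}{881} + \left(-8 + 60\right)\right) - 2043 = \left(\frac{2237}{881} + 52\right) - 2043 = \frac{48049}{881} - 2043 = - \frac{1751834}{881}$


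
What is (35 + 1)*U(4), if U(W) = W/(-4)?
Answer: -36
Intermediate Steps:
U(W) = -W/4 (U(W) = W*(-¼) = -W/4)
(35 + 1)*U(4) = (35 + 1)*(-¼*4) = 36*(-1) = -36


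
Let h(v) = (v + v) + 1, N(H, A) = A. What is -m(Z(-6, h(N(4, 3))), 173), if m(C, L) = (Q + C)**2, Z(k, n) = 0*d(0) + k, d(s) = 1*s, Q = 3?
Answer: -9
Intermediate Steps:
d(s) = s
h(v) = 1 + 2*v (h(v) = 2*v + 1 = 1 + 2*v)
Z(k, n) = k (Z(k, n) = 0*0 + k = 0 + k = k)
m(C, L) = (3 + C)**2
-m(Z(-6, h(N(4, 3))), 173) = -(3 - 6)**2 = -1*(-3)**2 = -1*9 = -9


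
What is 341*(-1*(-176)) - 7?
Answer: 60009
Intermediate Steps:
341*(-1*(-176)) - 7 = 341*176 - 7 = 60016 - 7 = 60009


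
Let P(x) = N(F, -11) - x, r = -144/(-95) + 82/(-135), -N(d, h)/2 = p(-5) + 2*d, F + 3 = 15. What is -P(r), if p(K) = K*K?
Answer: 50740/513 ≈ 98.908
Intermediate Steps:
p(K) = K**2
F = 12 (F = -3 + 15 = 12)
N(d, h) = -50 - 4*d (N(d, h) = -2*((-5)**2 + 2*d) = -2*(25 + 2*d) = -50 - 4*d)
r = 466/513 (r = -144*(-1/95) + 82*(-1/135) = 144/95 - 82/135 = 466/513 ≈ 0.90838)
P(x) = -98 - x (P(x) = (-50 - 4*12) - x = (-50 - 48) - x = -98 - x)
-P(r) = -(-98 - 1*466/513) = -(-98 - 466/513) = -1*(-50740/513) = 50740/513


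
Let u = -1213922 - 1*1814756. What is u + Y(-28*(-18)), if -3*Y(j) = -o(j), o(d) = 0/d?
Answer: -3028678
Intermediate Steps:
o(d) = 0
Y(j) = 0 (Y(j) = -(-1)*0/3 = -⅓*0 = 0)
u = -3028678 (u = -1213922 - 1814756 = -3028678)
u + Y(-28*(-18)) = -3028678 + 0 = -3028678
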